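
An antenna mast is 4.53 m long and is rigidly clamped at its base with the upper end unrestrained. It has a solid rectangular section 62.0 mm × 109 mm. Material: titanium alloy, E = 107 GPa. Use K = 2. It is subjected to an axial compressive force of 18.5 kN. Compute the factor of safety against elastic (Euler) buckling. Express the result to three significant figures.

Buckling occurs about the weak axis: I_min = h·b³/12 with b = 62.0 mm (the shorter side).
I_min = 109×62.0³/12 = 2.165×10^6 mm⁴
I = 2.165×10^6 mm⁴ = 2.165×10^-6 m⁴
Effective length L_e = K·L = 2 × 4.53 = 9.060 m
P_cr = π²EI / L_e² = π² × 107×10⁹ × 2.165×10^-6 / 9.060² = 2.785×10^4 N
Factor of safety n = P_cr / P = 27.851 / 18.5 = 1.51

n ≈ 1.51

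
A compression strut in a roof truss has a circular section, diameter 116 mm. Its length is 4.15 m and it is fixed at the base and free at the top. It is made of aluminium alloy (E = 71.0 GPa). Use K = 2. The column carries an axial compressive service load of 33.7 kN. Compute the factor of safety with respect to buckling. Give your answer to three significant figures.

I = πd⁴/64 = π×116⁴/64 = 8.888×10^6 mm⁴
I = 8.888×10^6 mm⁴ = 8.888×10^-6 m⁴
Effective length L_e = K·L = 2 × 4.15 = 8.300 m
P_cr = π²EI / L_e² = π² × 71.0×10⁹ × 8.888×10^-6 / 8.300² = 9.041×10^4 N
Factor of safety n = P_cr / P = 90.407 / 33.7 = 2.68

n ≈ 2.68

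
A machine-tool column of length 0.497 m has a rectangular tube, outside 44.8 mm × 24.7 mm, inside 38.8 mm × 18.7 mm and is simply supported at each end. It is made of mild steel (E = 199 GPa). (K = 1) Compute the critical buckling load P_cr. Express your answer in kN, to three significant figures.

Weak-axis I_min = (h_o·b_o³ − h_i·b_i³)/12 with b_o = 24.7, b_i = 18.70 mm (shorter outer/inner sides).
I_min = (44.8×24.7³ − 38.80×18.70³)/12 = 3.512×10^4 mm⁴
I = 3.512×10^4 mm⁴ = 3.512×10^-8 m⁴
Effective length L_e = K·L = 1 × 0.497 = 0.4970 m
P_cr = π²EI / L_e² = π² × 199×10⁹ × 3.512×10^-8 / 0.4970² = 2.792×10^5 N

P_cr ≈ 279 kN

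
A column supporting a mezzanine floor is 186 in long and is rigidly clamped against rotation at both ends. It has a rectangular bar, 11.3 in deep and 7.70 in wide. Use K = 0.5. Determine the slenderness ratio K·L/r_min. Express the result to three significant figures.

For a rectangle r_min = b/√12 = 7.70/√12 = 2.223 in
L_e = K·L = 0.5 × 186 = 93.00 in
λ = L_e / r_min = 93.000 / 2.223 = 41.8

λ ≈ 41.8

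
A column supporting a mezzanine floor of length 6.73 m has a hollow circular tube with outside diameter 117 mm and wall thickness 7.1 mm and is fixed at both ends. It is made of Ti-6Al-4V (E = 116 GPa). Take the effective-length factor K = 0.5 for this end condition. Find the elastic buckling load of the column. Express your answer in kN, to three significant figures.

Inner diameter d_i = 117 − 2×7.1 = 102.8 mm
I = π(d_o⁴ − d_i⁴)/64 = π(117⁴ − 102.8⁴)/64 = 3.716×10^6 mm⁴
I = 3.716×10^6 mm⁴ = 3.716×10^-6 m⁴
Effective length L_e = K·L = 0.5 × 6.73 = 3.365 m
P_cr = π²EI / L_e² = π² × 116×10⁹ × 3.716×10^-6 / 3.365² = 3.758×10^5 N

P_cr ≈ 376 kN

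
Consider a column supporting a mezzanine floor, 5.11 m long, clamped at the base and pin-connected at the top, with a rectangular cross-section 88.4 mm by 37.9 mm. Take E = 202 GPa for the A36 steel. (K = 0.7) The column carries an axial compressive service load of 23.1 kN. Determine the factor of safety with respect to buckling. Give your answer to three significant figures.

Buckling occurs about the weak axis: I_min = h·b³/12 with b = 37.9 mm (the shorter side).
I_min = 88.4×37.9³/12 = 4.010×10^5 mm⁴
I = 4.010×10^5 mm⁴ = 4.010×10^-7 m⁴
Effective length L_e = K·L = 0.7 × 5.11 = 3.577 m
P_cr = π²EI / L_e² = π² × 202×10⁹ × 4.010×10^-7 / 3.577² = 6.249×10^4 N
Factor of safety n = P_cr / P = 62.489 / 23.1 = 2.71

n ≈ 2.71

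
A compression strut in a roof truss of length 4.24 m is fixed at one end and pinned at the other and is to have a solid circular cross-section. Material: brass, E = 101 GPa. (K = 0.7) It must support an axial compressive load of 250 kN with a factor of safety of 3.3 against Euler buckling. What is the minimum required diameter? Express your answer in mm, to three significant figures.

d ≈ 110 mm

Required P_cr = n·P = 3.3 × 250 = 825.0 kN
L_e = K·L = 0.7 × 4.24 = 2.968 m
Required I = P_cr·L_e²/(π²E) = 8.250×10^5 × 2.968² / (π² × 1.01×10^11) = 7.291×10^-6 m⁴
I_req = 7.291×10^6 mm⁴
Solid circle: I = πd⁴/64  ⇒  d = (64I/π)^(1/4) = (64×7.291×10^6/π)^(1/4) = 110 mm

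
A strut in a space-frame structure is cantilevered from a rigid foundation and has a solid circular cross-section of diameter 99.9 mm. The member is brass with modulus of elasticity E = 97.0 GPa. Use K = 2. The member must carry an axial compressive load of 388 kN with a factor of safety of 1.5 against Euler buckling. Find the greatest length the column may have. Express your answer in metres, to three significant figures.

L_max ≈ 1.42 m

I = πd⁴/64 = π×99.9⁴/64 = 4.889×10^6 mm⁴
I = 4.889×10^-6 m⁴
Required critical load P_cr = n·P = 1.5 × 388 = 582.0 kN = 5.820×10^5 N
From P_cr = π²EI/(K·L)²:  L = (1/K)·√(π²EI/P_cr) = (1/2)·√(π²×9.70×10^10×4.889×10^-6/5.820×10^5)
L = 1.42 m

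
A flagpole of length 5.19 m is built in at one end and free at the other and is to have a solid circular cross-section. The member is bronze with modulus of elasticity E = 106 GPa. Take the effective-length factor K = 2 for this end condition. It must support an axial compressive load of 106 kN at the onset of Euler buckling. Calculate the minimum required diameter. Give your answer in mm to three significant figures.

L_e = K·L = 2 × 5.19 = 10.38 m
Required I = P_cr·L_e²/(π²E) = 1.060×10^5 × 10.38² / (π² × 1.06×10^11) = 1.092×10^-5 m⁴
I_req = 1.092×10^7 mm⁴
Solid circle: I = πd⁴/64  ⇒  d = (64I/π)^(1/4) = (64×1.092×10^7/π)^(1/4) = 122 mm

d ≈ 122 mm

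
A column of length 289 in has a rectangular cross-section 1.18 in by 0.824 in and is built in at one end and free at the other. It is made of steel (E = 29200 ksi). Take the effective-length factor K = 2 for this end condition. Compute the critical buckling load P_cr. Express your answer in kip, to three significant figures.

P_cr ≈ 0.0475 kip

Buckling occurs about the weak axis: I_min = h·b³/12 with b = 0.824 in (the shorter side).
I_min = 1.18×0.824³/12 = 5.502×10^-2 in⁴
Effective length L_e = K·L = 2 × 289 = 578.0 in
P_cr = π²EI / L_e² = π² × 29200×10³ × 5.502×10^-2 / 578.0² = 47.46 lb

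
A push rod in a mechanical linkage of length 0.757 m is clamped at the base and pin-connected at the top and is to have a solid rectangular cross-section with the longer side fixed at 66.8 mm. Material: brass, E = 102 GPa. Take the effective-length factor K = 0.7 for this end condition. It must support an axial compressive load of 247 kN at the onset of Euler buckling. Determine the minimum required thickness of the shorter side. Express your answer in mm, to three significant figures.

L_e = K·L = 0.7 × 0.757 = 0.5299 m
Required I = P_cr·L_e²/(π²E) = 2.470×10^5 × 0.5299² / (π² × 1.02×10^11) = 6.889×10^-8 m⁴
I_req = 6.889×10^4 mm⁴
Rectangle, weak axis: I_min = h·b³/12 with h = 66.8 mm fixed  ⇒  b = (12I/h)^(1/3) = 23.1 mm

b ≈ 23.1 mm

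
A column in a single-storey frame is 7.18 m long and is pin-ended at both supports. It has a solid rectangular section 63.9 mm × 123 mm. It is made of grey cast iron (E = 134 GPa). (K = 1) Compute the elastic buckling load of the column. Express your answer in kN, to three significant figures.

Buckling occurs about the weak axis: I_min = h·b³/12 with b = 63.9 mm (the shorter side).
I_min = 123×63.9³/12 = 2.674×10^6 mm⁴
I = 2.674×10^6 mm⁴ = 2.674×10^-6 m⁴
Effective length L_e = K·L = 1 × 7.18 = 7.180 m
P_cr = π²EI / L_e² = π² × 134×10⁹ × 2.674×10^-6 / 7.180² = 6.861×10^4 N

P_cr ≈ 68.6 kN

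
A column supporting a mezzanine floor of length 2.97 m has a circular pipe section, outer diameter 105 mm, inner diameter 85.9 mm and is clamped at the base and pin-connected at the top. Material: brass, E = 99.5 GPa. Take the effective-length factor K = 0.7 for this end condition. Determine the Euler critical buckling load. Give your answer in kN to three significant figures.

P_cr ≈ 748 kN

d_o = 105 mm, d_i = 85.9 mm
I = π(d_o⁴ − d_i⁴)/64 = π(105⁴ − 85.90⁴)/64 = 3.294×10^6 mm⁴
I = 3.294×10^6 mm⁴ = 3.294×10^-6 m⁴
Effective length L_e = K·L = 0.7 × 2.97 = 2.079 m
P_cr = π²EI / L_e² = π² × 99.5×10⁹ × 3.294×10^-6 / 2.079² = 7.484×10^5 N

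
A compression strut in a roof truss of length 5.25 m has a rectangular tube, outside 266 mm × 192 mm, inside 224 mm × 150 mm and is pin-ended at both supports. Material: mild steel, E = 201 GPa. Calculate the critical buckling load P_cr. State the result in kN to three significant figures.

P_cr ≈ 6760 kN

Weak-axis I_min = (h_o·b_o³ − h_i·b_i³)/12 with b_o = 192, b_i = 150.0 mm (shorter outer/inner sides).
I_min = (266×192³ − 224.0×150.0³)/12 = 9.389×10^7 mm⁴
I = 9.389×10^7 mm⁴ = 9.389×10^-5 m⁴
Effective length L_e = K·L = 1 × 5.25 = 5.250 m
P_cr = π²EI / L_e² = π² × 201×10⁹ × 9.389×10^-5 / 5.250² = 6.758×10^6 N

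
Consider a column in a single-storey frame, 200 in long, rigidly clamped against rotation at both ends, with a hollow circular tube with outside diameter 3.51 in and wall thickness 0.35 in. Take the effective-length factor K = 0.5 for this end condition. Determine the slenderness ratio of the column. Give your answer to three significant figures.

Inner diameter d_i = 3.51 − 2×0.35 = 2.810 in
I = π(d_o⁴ − d_i⁴)/64 = π(3.51⁴ − 2.810⁴)/64 = 4.390 in⁴
A = 3.475 in²;  r_min = √(I/A) = √(4.390/3.475) = 1.124 in
L_e = K·L = 0.5 × 200 = 100.0 in
λ = L_e / r_min = 100.00 / 1.124 = 89.0

λ ≈ 89.0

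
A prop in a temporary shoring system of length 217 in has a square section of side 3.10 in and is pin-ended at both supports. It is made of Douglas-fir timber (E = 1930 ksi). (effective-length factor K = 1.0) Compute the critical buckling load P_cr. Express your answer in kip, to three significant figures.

I = a⁴/12 = 3.10⁴/12 = 7.696 in⁴
Effective length L_e = K·L = 1 × 217 = 217.0 in
P_cr = π²EI / L_e² = π² × 1930×10³ × 7.696 / 217.0² = 3.113×10^3 lb

P_cr ≈ 3.11 kip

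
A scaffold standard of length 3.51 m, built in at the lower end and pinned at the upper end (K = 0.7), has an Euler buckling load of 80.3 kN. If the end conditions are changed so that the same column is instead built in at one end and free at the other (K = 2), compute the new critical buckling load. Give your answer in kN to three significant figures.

P_cr ∝ 1/K², so P_cr,new = P_cr,old × (K_old/K_new)² = 80.3 × (0.7/2)²
= 80.3 × 0.1225 = 9.84 kN

P_cr ≈ 9.84 kN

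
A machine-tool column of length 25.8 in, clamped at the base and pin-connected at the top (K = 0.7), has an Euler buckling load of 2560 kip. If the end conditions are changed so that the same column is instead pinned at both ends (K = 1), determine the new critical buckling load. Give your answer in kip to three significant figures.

P_cr ≈ 1250 kip

P_cr ∝ 1/K², so P_cr,new = P_cr,old × (K_old/K_new)² = 2560 × (0.7/1)²
= 2560 × 0.4900 = 1250 kip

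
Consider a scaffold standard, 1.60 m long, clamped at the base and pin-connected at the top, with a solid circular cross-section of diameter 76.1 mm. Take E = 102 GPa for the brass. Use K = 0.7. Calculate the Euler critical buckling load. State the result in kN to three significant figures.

P_cr ≈ 1320 kN

I = πd⁴/64 = π×76.1⁴/64 = 1.646×10^6 mm⁴
I = 1.646×10^6 mm⁴ = 1.646×10^-6 m⁴
Effective length L_e = K·L = 0.7 × 1.60 = 1.120 m
P_cr = π²EI / L_e² = π² × 102×10⁹ × 1.646×10^-6 / 1.120² = 1.321×10^6 N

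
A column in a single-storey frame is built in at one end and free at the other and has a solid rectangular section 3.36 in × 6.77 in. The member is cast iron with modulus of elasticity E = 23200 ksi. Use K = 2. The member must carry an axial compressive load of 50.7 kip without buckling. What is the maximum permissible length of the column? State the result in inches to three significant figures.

L_max ≈ 155 in

Buckling occurs about the weak axis: I_min = h·b³/12 with b = 3.36 in (the shorter side).
I_min = 6.77×3.36³/12 = 21.40 in⁴
At the buckling limit P_cr = P = 5.070×10^4 lb
From P_cr = π²EI/(K·L)²:  L = (1/K)·√(π²EI/P_cr) = (1/2)·√(π²×2.32×10^7×21.40/5.070×10^4)
L = 155 in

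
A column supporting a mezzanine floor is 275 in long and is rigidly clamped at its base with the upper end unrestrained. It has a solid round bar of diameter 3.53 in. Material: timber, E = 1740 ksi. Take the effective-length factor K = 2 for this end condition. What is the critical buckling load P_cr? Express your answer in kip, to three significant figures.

P_cr ≈ 0.433 kip

I = πd⁴/64 = π×3.53⁴/64 = 7.622 in⁴
Effective length L_e = K·L = 2 × 275 = 550.0 in
P_cr = π²EI / L_e² = π² × 1740×10³ × 7.622 / 550.0² = 432.7 lb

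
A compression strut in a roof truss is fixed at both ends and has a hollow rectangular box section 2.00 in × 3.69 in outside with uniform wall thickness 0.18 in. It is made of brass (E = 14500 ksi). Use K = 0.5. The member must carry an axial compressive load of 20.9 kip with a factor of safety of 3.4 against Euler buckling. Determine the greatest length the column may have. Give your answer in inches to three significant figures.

L_max ≈ 99.8 in

Inner dimensions: h_i = 3.69 − 2×0.18 = 3.330 in, b_i = 2.00 − 2×0.18 = 1.640 in
Weak-axis I_min = (h_o·b_o³ − h_i·b_i³)/12 with b_o = 2.00, b_i = 1.640 in (shorter outer/inner sides).
I_min = (3.69×2.00³ − 3.330×1.640³)/12 = 1.236 in⁴
Required critical load P_cr = n·P = 3.4 × 20.9 = 71.06 kip = 7.106×10^4 lb
From P_cr = π²EI/(K·L)²:  L = (1/K)·√(π²EI/P_cr) = (1/0.5)·√(π²×1.45×10^7×1.236/7.106×10^4)
L = 99.8 in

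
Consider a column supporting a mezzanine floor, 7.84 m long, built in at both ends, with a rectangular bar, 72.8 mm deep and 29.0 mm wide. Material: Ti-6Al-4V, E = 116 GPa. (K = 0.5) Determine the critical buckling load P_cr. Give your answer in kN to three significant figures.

P_cr ≈ 11.0 kN

Buckling occurs about the weak axis: I_min = h·b³/12 with b = 29.0 mm (the shorter side).
I_min = 72.8×29.0³/12 = 1.480×10^5 mm⁴
I = 1.480×10^5 mm⁴ = 1.480×10^-7 m⁴
Effective length L_e = K·L = 0.5 × 7.84 = 3.920 m
P_cr = π²EI / L_e² = π² × 116×10⁹ × 1.480×10^-7 / 3.920² = 1.102×10^4 N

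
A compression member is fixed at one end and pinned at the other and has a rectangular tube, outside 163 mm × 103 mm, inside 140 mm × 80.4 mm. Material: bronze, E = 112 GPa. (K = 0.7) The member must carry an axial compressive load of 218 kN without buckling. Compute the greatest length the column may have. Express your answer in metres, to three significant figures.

L_max ≈ 9.53 m

Weak-axis I_min = (h_o·b_o³ − h_i·b_i³)/12 with b_o = 103, b_i = 80.40 mm (shorter outer/inner sides).
I_min = (163×103³ − 140.0×80.40³)/12 = 8.779×10^6 mm⁴
I = 8.779×10^-6 m⁴
At the buckling limit P_cr = P = 2.180×10^5 N
From P_cr = π²EI/(K·L)²:  L = (1/K)·√(π²EI/P_cr) = (1/0.7)·√(π²×1.12×10^11×8.779×10^-6/2.180×10^5)
L = 9.53 m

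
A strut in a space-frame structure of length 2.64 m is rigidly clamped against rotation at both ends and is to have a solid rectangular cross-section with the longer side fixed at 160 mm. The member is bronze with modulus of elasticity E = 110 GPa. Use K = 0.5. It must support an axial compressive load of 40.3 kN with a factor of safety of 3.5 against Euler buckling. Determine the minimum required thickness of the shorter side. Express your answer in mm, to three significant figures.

b ≈ 25.7 mm

Required P_cr = n·P = 3.5 × 40.3 = 141.0 kN
L_e = K·L = 0.5 × 2.64 = 1.320 m
Required I = P_cr·L_e²/(π²E) = 1.410×10^5 × 1.320² / (π² × 1.10×10^11) = 2.264×10^-7 m⁴
I_req = 2.264×10^5 mm⁴
Rectangle, weak axis: I_min = h·b³/12 with h = 160 mm fixed  ⇒  b = (12I/h)^(1/3) = 25.7 mm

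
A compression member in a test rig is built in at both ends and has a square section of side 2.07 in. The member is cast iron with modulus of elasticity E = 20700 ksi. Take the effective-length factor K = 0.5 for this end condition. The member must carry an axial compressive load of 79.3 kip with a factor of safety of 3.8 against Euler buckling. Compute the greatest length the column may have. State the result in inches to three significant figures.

I = a⁴/12 = 2.07⁴/12 = 1.530 in⁴
Required critical load P_cr = n·P = 3.8 × 79.3 = 301.3 kip = 3.013×10^5 lb
From P_cr = π²EI/(K·L)²:  L = (1/K)·√(π²EI/P_cr) = (1/0.5)·√(π²×2.07×10^7×1.530/3.013×10^5)
L = 64.4 in

L_max ≈ 64.4 in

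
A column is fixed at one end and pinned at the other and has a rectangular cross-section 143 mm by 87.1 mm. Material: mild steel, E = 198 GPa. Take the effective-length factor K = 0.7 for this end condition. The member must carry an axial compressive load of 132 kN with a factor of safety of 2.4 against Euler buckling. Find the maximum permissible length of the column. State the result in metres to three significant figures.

L_max ≈ 9.96 m

Buckling occurs about the weak axis: I_min = h·b³/12 with b = 87.1 mm (the shorter side).
I_min = 143×87.1³/12 = 7.874×10^6 mm⁴
I = 7.874×10^-6 m⁴
Required critical load P_cr = n·P = 2.4 × 132 = 316.8 kN = 3.168×10^5 N
From P_cr = π²EI/(K·L)²:  L = (1/K)·√(π²EI/P_cr) = (1/0.7)·√(π²×1.98×10^11×7.874×10^-6/3.168×10^5)
L = 9.96 m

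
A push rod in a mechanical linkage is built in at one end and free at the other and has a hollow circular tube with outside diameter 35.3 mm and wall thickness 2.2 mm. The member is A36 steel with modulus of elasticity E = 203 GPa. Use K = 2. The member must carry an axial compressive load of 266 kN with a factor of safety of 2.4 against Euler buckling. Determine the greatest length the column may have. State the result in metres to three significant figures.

L_max ≈ 0.157 m

Inner diameter d_i = 35.3 − 2×2.2 = 30.90 mm
I = π(d_o⁴ − d_i⁴)/64 = π(35.3⁴ − 30.90⁴)/64 = 3.147×10^4 mm⁴
I = 3.147×10^-8 m⁴
Required critical load P_cr = n·P = 2.4 × 266 = 638.4 kN = 6.384×10^5 N
From P_cr = π²EI/(K·L)²:  L = (1/K)·√(π²EI/P_cr) = (1/2)·√(π²×2.03×10^11×3.147×10^-8/6.384×10^5)
L = 0.157 m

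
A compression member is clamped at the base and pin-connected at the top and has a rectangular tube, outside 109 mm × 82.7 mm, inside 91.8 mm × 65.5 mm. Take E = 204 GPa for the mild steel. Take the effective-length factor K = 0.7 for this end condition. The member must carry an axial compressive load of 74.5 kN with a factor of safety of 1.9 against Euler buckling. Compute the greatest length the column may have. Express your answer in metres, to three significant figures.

L_max ≈ 9.31 m

Weak-axis I_min = (h_o·b_o³ − h_i·b_i³)/12 with b_o = 82.7, b_i = 65.50 mm (shorter outer/inner sides).
I_min = (109×82.7³ − 91.80×65.50³)/12 = 2.988×10^6 mm⁴
I = 2.988×10^-6 m⁴
Required critical load P_cr = n·P = 1.9 × 74.5 = 141.5 kN = 1.415×10^5 N
From P_cr = π²EI/(K·L)²:  L = (1/K)·√(π²EI/P_cr) = (1/0.7)·√(π²×2.04×10^11×2.988×10^-6/1.415×10^5)
L = 9.31 m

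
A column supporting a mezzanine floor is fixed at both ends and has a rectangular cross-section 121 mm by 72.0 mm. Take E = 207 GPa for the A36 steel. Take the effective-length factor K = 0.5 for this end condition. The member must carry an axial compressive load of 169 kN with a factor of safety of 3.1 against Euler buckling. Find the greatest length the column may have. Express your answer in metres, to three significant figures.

L_max ≈ 7.66 m

Buckling occurs about the weak axis: I_min = h·b³/12 with b = 72.0 mm (the shorter side).
I_min = 121×72.0³/12 = 3.764×10^6 mm⁴
I = 3.764×10^-6 m⁴
Required critical load P_cr = n·P = 3.1 × 169 = 523.9 kN = 5.239×10^5 N
From P_cr = π²EI/(K·L)²:  L = (1/K)·√(π²EI/P_cr) = (1/0.5)·√(π²×2.07×10^11×3.764×10^-6/5.239×10^5)
L = 7.66 m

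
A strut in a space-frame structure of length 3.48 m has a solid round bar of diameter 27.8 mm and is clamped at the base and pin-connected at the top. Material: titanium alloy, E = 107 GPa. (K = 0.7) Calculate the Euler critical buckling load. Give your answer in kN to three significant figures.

P_cr ≈ 5.22 kN

I = πd⁴/64 = π×27.8⁴/64 = 2.932×10^4 mm⁴
I = 2.932×10^4 mm⁴ = 2.932×10^-8 m⁴
Effective length L_e = K·L = 0.7 × 3.48 = 2.436 m
P_cr = π²EI / L_e² = π² × 107×10⁹ × 2.932×10^-8 / 2.436² = 5.218×10^3 N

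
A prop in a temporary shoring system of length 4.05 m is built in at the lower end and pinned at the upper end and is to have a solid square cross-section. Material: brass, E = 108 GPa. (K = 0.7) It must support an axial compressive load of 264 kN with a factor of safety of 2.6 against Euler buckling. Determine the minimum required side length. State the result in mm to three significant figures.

a ≈ 88.8 mm

Required P_cr = n·P = 2.6 × 264 = 686.4 kN
L_e = K·L = 0.7 × 4.05 = 2.835 m
Required I = P_cr·L_e²/(π²E) = 6.864×10^5 × 2.835² / (π² × 1.08×10^11) = 5.176×10^-6 m⁴
I_req = 5.176×10^6 mm⁴
Solid square: I = a⁴/12  ⇒  a = (12I)^(1/4) = (12×5.176×10^6)^(1/4) = 88.8 mm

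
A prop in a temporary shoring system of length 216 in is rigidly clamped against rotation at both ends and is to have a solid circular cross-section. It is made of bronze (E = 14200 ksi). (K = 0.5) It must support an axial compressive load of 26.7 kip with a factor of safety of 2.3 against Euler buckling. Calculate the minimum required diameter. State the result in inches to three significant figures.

Required P_cr = n·P = 2.3 × 26.7 = 61.41 kip
L_e = K·L = 0.5 × 216 = 108.0 in
Required I = P_cr·L_e²/(π²E) = 6.141×10^4 × 108.0² / (π² × 1.42×10^7) = 5.111 in⁴
Solid circle: I = πd⁴/64  ⇒  d = (64I/π)^(1/4) = (64×5.111/π)^(1/4) = 3.19 in

d ≈ 3.19 in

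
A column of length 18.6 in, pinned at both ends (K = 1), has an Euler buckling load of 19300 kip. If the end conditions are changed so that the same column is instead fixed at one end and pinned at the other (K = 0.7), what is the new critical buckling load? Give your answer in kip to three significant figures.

P_cr ∝ 1/K², so P_cr,new = P_cr,old × (K_old/K_new)² = 19300 × (1/0.7)²
= 19300 × 2.041 = 39400 kip

P_cr ≈ 39400 kip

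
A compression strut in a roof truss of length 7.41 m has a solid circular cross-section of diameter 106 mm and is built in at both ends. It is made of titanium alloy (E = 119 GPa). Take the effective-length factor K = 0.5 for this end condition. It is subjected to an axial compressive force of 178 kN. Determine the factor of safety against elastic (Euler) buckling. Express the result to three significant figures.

n ≈ 2.98

I = πd⁴/64 = π×106⁴/64 = 6.197×10^6 mm⁴
I = 6.197×10^6 mm⁴ = 6.197×10^-6 m⁴
Effective length L_e = K·L = 0.5 × 7.41 = 3.705 m
P_cr = π²EI / L_e² = π² × 119×10⁹ × 6.197×10^-6 / 3.705² = 5.302×10^5 N
Factor of safety n = P_cr / P = 530.23 / 178 = 2.98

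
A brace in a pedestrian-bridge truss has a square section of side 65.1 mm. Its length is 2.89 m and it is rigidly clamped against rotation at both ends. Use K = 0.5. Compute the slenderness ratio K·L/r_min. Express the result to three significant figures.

λ ≈ 76.9

For a square r = a/√12 = 65.1/√12 = 18.79 mm
L_e = K·L = 0.5 × 2.89 m = 1.445 m = 1445.0 mm
λ = L_e / r_min = 1445.0 / 18.79 = 76.9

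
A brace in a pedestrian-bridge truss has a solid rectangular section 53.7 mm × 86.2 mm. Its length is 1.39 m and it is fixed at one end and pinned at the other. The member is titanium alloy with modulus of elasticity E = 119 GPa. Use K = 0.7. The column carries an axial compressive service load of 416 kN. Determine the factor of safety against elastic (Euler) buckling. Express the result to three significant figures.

n ≈ 3.32

Buckling occurs about the weak axis: I_min = h·b³/12 with b = 53.7 mm (the shorter side).
I_min = 86.2×53.7³/12 = 1.112×10^6 mm⁴
I = 1.112×10^6 mm⁴ = 1.112×10^-6 m⁴
Effective length L_e = K·L = 0.7 × 1.39 = 0.9730 m
P_cr = π²EI / L_e² = π² × 119×10⁹ × 1.112×10^-6 / 0.9730² = 1.380×10^6 N
Factor of safety n = P_cr / P = 1380.0 / 416 = 3.32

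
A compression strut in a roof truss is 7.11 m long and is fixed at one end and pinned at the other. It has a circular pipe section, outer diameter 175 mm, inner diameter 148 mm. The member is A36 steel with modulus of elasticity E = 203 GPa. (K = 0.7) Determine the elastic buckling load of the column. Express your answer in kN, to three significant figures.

P_cr ≈ 1820 kN

d_o = 175 mm, d_i = 148 mm
I = π(d_o⁴ − d_i⁴)/64 = π(175⁴ − 148.0⁴)/64 = 2.249×10^7 mm⁴
I = 2.249×10^7 mm⁴ = 2.249×10^-5 m⁴
Effective length L_e = K·L = 0.7 × 7.11 = 4.977 m
P_cr = π²EI / L_e² = π² × 203×10⁹ × 2.249×10^-5 / 4.977² = 1.819×10^6 N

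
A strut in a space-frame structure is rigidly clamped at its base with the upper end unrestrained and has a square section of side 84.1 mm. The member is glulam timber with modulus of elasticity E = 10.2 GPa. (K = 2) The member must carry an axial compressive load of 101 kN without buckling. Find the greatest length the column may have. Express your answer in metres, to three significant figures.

L_max ≈ 1.02 m

I = a⁴/12 = 84.1⁴/12 = 4.169×10^6 mm⁴
I = 4.169×10^-6 m⁴
At the buckling limit P_cr = P = 1.010×10^5 N
From P_cr = π²EI/(K·L)²:  L = (1/K)·√(π²EI/P_cr) = (1/2)·√(π²×1.02×10^10×4.169×10^-6/1.010×10^5)
L = 1.02 m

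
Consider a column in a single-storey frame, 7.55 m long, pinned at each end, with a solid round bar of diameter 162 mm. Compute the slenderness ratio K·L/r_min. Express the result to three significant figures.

λ ≈ 186

For a solid circle r = d/4 = 162/4 = 40.50 mm
L_e = K·L = 1 × 7.55 m = 7.550 m = 7550.0 mm
λ = L_e / r_min = 7550.0 / 40.50 = 186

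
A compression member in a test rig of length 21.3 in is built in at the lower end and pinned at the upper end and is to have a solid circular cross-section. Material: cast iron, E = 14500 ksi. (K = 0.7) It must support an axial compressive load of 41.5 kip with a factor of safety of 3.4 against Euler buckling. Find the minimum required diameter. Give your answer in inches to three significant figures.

d ≈ 1.45 in

Required P_cr = n·P = 3.4 × 41.5 = 141.1 kip
L_e = K·L = 0.7 × 21.3 = 14.91 in
Required I = P_cr·L_e²/(π²E) = 1.411×10^5 × 14.91² / (π² × 1.45×10^7) = 0.2192 in⁴
Solid circle: I = πd⁴/64  ⇒  d = (64I/π)^(1/4) = (64×0.2192/π)^(1/4) = 1.45 in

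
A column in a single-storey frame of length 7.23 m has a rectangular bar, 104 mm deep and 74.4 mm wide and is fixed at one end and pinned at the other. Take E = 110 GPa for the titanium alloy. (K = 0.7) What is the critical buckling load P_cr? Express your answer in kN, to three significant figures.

Buckling occurs about the weak axis: I_min = h·b³/12 with b = 74.4 mm (the shorter side).
I_min = 104×74.4³/12 = 3.569×10^6 mm⁴
I = 3.569×10^6 mm⁴ = 3.569×10^-6 m⁴
Effective length L_e = K·L = 0.7 × 7.23 = 5.061 m
P_cr = π²EI / L_e² = π² × 110×10⁹ × 3.569×10^-6 / 5.061² = 1.513×10^5 N

P_cr ≈ 151 kN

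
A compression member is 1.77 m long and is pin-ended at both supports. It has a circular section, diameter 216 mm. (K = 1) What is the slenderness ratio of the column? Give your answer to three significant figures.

For a solid circle r = d/4 = 216/4 = 54.00 mm
L_e = K·L = 1 × 1.77 m = 1.770 m = 1770.0 mm
λ = L_e / r_min = 1770.0 / 54.00 = 32.8

λ ≈ 32.8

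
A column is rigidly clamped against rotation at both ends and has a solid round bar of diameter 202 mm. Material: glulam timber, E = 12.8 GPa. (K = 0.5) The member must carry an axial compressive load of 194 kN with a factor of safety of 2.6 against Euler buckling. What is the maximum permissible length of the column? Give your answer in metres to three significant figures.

I = πd⁴/64 = π×202⁴/64 = 8.173×10^7 mm⁴
I = 8.173×10^-5 m⁴
Required critical load P_cr = n·P = 2.6 × 194 = 504.4 kN = 5.044×10^5 N
From P_cr = π²EI/(K·L)²:  L = (1/K)·√(π²EI/P_cr) = (1/0.5)·√(π²×1.28×10^10×8.173×10^-5/5.044×10^5)
L = 9.05 m

L_max ≈ 9.05 m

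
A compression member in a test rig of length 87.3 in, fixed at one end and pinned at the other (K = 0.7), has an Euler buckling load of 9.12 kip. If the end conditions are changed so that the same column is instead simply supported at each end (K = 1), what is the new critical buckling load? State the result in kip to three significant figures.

P_cr ≈ 4.47 kip

P_cr ∝ 1/K², so P_cr,new = P_cr,old × (K_old/K_new)² = 9.12 × (0.7/1)²
= 9.12 × 0.4900 = 4.47 kip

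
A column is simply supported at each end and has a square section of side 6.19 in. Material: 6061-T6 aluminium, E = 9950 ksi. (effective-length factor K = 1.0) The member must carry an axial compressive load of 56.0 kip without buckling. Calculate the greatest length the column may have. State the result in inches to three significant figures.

I = a⁴/12 = 6.19⁴/12 = 122.3 in⁴
At the buckling limit P_cr = P = 5.600×10^4 lb
From P_cr = π²EI/(K·L)²:  L = (1/K)·√(π²EI/P_cr) = (1/1)·√(π²×9.95×10^6×122.3/5.600×10^4)
L = 463 in

L_max ≈ 463 in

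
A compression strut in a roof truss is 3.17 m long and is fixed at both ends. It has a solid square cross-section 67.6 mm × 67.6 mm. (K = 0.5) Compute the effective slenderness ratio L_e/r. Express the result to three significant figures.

I = a⁴/12 = 67.6⁴/12 = 1.740×10^6 mm⁴
A = 4.570×10^3 mm²;  r_min = √(I/A) = √(1.740×10^6/4.570×10^3) = 19.51 mm
L_e = K·L = 0.5 × 3.17 m = 1.585 m = 1585.0 mm
λ = L_e / r_min = 1585.0 / 19.51 = 81.2

λ ≈ 81.2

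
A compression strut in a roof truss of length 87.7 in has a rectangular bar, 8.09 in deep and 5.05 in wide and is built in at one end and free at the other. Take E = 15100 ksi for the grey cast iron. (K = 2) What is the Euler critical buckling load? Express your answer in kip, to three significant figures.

P_cr ≈ 421 kip

Buckling occurs about the weak axis: I_min = h·b³/12 with b = 5.05 in (the shorter side).
I_min = 8.09×5.05³/12 = 86.82 in⁴
Effective length L_e = K·L = 2 × 87.7 = 175.4 in
P_cr = π²EI / L_e² = π² × 15100×10³ × 86.82 / 175.4² = 4.206×10^5 lb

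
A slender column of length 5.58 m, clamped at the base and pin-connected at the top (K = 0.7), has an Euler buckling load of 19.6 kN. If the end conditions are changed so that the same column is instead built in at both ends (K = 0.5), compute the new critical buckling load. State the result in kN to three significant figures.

P_cr ≈ 38.4 kN

P_cr ∝ 1/K², so P_cr,new = P_cr,old × (K_old/K_new)² = 19.6 × (0.7/0.5)²
= 19.6 × 1.960 = 38.4 kN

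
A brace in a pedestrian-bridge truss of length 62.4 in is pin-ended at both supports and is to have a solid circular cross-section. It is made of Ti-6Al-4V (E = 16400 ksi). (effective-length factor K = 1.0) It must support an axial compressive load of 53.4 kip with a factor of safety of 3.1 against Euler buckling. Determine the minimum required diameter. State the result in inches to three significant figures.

Required P_cr = n·P = 3.1 × 53.4 = 165.5 kip
L_e = K·L = 1 × 62.4 = 62.40 in
Required I = P_cr·L_e²/(π²E) = 1.655×10^5 × 62.40² / (π² × 1.64×10^7) = 3.982 in⁴
Solid circle: I = πd⁴/64  ⇒  d = (64I/π)^(1/4) = (64×3.982/π)^(1/4) = 3.00 in

d ≈ 3.00 in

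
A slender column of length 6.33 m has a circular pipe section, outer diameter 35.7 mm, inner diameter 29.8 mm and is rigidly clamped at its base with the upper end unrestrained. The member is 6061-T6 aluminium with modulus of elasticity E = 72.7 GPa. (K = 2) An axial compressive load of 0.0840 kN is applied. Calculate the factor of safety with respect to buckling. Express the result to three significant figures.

n ≈ 2.19

d_o = 35.7 mm, d_i = 29.8 mm
I = π(d_o⁴ − d_i⁴)/64 = π(35.7⁴ − 29.80⁴)/64 = 4.102×10^4 mm⁴
I = 4.102×10^4 mm⁴ = 4.102×10^-8 m⁴
Effective length L_e = K·L = 2 × 6.33 = 12.66 m
P_cr = π²EI / L_e² = π² × 72.7×10⁹ × 4.102×10^-8 / 12.66² = 183.7 N
Factor of safety n = P_cr / P = 0.18365 / 0.0840 = 2.19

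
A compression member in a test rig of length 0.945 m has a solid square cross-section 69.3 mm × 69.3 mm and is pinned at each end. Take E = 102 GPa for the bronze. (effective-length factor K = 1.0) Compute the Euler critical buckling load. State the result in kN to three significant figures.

I = a⁴/12 = 69.3⁴/12 = 1.922×10^6 mm⁴
I = 1.922×10^6 mm⁴ = 1.922×10^-6 m⁴
Effective length L_e = K·L = 1 × 0.945 = 0.9450 m
P_cr = π²EI / L_e² = π² × 102×10⁹ × 1.922×10^-6 / 0.9450² = 2.167×10^6 N

P_cr ≈ 2170 kN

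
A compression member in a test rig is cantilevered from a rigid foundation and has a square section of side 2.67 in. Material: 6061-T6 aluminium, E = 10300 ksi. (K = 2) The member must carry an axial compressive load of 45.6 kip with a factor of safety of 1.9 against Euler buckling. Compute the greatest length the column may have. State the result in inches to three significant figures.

I = a⁴/12 = 2.67⁴/12 = 4.235 in⁴
Required critical load P_cr = n·P = 1.9 × 45.6 = 86.64 kip = 8.664×10^4 lb
From P_cr = π²EI/(K·L)²:  L = (1/K)·√(π²EI/P_cr) = (1/2)·√(π²×1.03×10^7×4.235/8.664×10^4)
L = 35.2 in

L_max ≈ 35.2 in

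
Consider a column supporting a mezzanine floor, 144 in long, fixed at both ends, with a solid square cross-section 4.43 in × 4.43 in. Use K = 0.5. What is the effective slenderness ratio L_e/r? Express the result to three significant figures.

I = a⁴/12 = 4.43⁴/12 = 32.09 in⁴
A = 19.62 in²;  r_min = √(I/A) = √(32.09/19.62) = 1.279 in
L_e = K·L = 0.5 × 144 = 72.00 in
λ = L_e / r_min = 72.000 / 1.279 = 56.3

λ ≈ 56.3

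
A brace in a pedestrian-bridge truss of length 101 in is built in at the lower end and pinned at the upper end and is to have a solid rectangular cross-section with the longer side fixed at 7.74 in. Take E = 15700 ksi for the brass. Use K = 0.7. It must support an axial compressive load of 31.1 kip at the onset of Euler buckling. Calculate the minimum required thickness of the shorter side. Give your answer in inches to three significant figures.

b ≈ 1.16 in

L_e = K·L = 0.7 × 101 = 70.70 in
Required I = P_cr·L_e²/(π²E) = 3.110×10^4 × 70.70² / (π² × 1.57×10^7) = 1.003 in⁴
Rectangle, weak axis: I_min = h·b³/12 with h = 7.74 in fixed  ⇒  b = (12I/h)^(1/3) = 1.16 in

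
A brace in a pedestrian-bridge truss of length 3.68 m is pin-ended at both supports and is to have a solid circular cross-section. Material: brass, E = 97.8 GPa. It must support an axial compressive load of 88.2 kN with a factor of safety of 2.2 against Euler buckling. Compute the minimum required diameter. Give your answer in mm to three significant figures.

d ≈ 86.3 mm

Required P_cr = n·P = 2.2 × 88.2 = 194.0 kN
L_e = K·L = 1 × 3.68 = 3.680 m
Required I = P_cr·L_e²/(π²E) = 1.940×10^5 × 3.680² / (π² × 9.78×10^10) = 2.722×10^-6 m⁴
I_req = 2.722×10^6 mm⁴
Solid circle: I = πd⁴/64  ⇒  d = (64I/π)^(1/4) = (64×2.722×10^6/π)^(1/4) = 86.3 mm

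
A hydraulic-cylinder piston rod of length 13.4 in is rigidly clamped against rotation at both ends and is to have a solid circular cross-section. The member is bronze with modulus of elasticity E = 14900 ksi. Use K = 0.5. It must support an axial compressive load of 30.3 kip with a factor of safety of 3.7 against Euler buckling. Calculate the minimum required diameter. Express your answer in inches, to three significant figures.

d ≈ 0.914 in

Required P_cr = n·P = 3.7 × 30.3 = 112.1 kip
L_e = K·L = 0.5 × 13.4 = 6.700 in
Required I = P_cr·L_e²/(π²E) = 1.121×10^5 × 6.700² / (π² × 1.49×10^7) = 3.422×10^-2 in⁴
Solid circle: I = πd⁴/64  ⇒  d = (64I/π)^(1/4) = (64×3.422×10^-2/π)^(1/4) = 0.914 in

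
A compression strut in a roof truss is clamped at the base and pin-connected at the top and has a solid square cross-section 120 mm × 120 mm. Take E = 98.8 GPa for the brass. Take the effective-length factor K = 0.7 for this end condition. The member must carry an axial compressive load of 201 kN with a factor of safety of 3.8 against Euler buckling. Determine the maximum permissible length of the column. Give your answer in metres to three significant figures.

I = a⁴/12 = 120⁴/12 = 1.728×10^7 mm⁴
I = 1.728×10^-5 m⁴
Required critical load P_cr = n·P = 3.8 × 201 = 763.8 kN = 7.638×10^5 N
From P_cr = π²EI/(K·L)²:  L = (1/K)·√(π²EI/P_cr) = (1/0.7)·√(π²×9.88×10^10×1.728×10^-5/7.638×10^5)
L = 6.71 m

L_max ≈ 6.71 m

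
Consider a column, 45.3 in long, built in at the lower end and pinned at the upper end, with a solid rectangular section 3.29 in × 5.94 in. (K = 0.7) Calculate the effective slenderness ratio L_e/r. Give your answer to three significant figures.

For a rectangle r_min = b/√12 = 3.29/√12 = 0.9497 in
L_e = K·L = 0.7 × 45.3 = 31.71 in
λ = L_e / r_min = 31.710 / 0.9497 = 33.4

λ ≈ 33.4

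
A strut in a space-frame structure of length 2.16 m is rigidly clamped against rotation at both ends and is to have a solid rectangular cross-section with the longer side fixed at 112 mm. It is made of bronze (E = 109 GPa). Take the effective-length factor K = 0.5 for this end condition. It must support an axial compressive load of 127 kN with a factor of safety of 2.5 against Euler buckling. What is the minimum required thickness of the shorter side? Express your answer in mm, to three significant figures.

b ≈ 33.3 mm

Required P_cr = n·P = 2.5 × 127 = 317.5 kN
L_e = K·L = 0.5 × 2.16 = 1.080 m
Required I = P_cr·L_e²/(π²E) = 3.175×10^5 × 1.080² / (π² × 1.09×10^11) = 3.442×10^-7 m⁴
I_req = 3.442×10^5 mm⁴
Rectangle, weak axis: I_min = h·b³/12 with h = 112 mm fixed  ⇒  b = (12I/h)^(1/3) = 33.3 mm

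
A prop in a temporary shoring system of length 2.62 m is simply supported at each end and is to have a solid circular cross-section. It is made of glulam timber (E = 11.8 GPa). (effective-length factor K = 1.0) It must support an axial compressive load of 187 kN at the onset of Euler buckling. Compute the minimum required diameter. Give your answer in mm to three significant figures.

d ≈ 122 mm

L_e = K·L = 1 × 2.62 = 2.620 m
Required I = P_cr·L_e²/(π²E) = 1.870×10^5 × 2.620² / (π² × 1.18×10^10) = 1.102×10^-5 m⁴
I_req = 1.102×10^7 mm⁴
Solid circle: I = πd⁴/64  ⇒  d = (64I/π)^(1/4) = (64×1.102×10^7/π)^(1/4) = 122 mm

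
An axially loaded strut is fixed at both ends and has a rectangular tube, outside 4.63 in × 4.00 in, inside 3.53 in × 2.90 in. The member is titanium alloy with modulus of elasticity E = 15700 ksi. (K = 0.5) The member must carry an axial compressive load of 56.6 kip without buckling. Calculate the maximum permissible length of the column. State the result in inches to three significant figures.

L_max ≈ 438 in

Weak-axis I_min = (h_o·b_o³ − h_i·b_i³)/12 with b_o = 4.00, b_i = 2.900 in (shorter outer/inner sides).
I_min = (4.63×4.00³ − 3.530×2.900³)/12 = 17.52 in⁴
At the buckling limit P_cr = P = 5.660×10^4 lb
From P_cr = π²EI/(K·L)²:  L = (1/K)·√(π²EI/P_cr) = (1/0.5)·√(π²×1.57×10^7×17.52/5.660×10^4)
L = 438 in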